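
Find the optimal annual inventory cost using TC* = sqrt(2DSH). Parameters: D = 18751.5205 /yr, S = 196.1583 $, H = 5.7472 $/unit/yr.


2*D*S*H = 42279465.1207
TC* = sqrt(42279465.1207) = 6502.2662

6502.2662 $/yr


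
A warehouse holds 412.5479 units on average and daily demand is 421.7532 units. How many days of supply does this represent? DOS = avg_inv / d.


DOS = 412.5479 / 421.7532 = 0.9782

0.9782 days


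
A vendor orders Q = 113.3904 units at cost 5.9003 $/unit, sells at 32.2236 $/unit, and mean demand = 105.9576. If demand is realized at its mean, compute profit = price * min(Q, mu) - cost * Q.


Sales at mu = min(113.3904, 105.9576) = 105.9576
Revenue = 32.2236 * 105.9576 = 3414.3353
Total cost = 5.9003 * 113.3904 = 669.0374
Profit = 3414.3353 - 669.0374 = 2745.2979

2745.2979 $


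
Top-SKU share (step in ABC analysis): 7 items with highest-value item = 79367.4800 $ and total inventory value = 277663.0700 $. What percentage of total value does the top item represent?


Top item = 79367.4800
Total = 277663.0700
Percentage = 79367.4800 / 277663.0700 * 100 = 28.5841

28.5841%


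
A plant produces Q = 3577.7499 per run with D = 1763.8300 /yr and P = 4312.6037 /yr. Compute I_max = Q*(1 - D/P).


D/P = 0.4090
1 - D/P = 0.5910
I_max = 3577.7499 * 0.5910 = 2114.4709

2114.4709 units


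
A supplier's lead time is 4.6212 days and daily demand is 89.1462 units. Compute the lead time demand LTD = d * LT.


LTD = 89.1462 * 4.6212 = 411.9624

411.9624 units


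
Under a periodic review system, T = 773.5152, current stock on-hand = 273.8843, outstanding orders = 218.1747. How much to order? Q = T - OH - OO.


Inventory position = OH + OO = 273.8843 + 218.1747 = 492.0590
Q = 773.5152 - 492.0590 = 281.4562

281.4562 units


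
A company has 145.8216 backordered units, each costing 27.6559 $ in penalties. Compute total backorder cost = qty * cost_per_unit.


Total = 145.8216 * 27.6559 = 4032.8276

4032.8276 $


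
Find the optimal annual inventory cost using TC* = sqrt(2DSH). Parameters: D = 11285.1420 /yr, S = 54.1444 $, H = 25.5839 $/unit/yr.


2*D*S*H = 31264919.7390
TC* = sqrt(31264919.7390) = 5591.5042

5591.5042 $/yr


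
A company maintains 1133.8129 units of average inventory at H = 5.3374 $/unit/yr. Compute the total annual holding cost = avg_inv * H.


Cost = 1133.8129 * 5.3374 = 6051.6130

6051.6130 $/yr


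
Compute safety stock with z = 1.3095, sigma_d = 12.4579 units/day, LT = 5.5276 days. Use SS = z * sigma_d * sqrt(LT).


sqrt(LT) = sqrt(5.5276) = 2.3511
SS = 1.3095 * 12.4579 * 2.3511 = 38.3547

38.3547 units


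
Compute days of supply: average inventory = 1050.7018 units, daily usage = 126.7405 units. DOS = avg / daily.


DOS = 1050.7018 / 126.7405 = 8.2902

8.2902 days


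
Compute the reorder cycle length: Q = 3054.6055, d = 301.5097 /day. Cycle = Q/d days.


Cycle = 3054.6055 / 301.5097 = 10.1310

10.1310 days


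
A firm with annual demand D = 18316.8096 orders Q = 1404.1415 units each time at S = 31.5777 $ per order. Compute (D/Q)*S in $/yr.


Number of orders = D/Q = 13.0448
Cost = 13.0448 * 31.5777 = 411.9262

411.9262 $/yr


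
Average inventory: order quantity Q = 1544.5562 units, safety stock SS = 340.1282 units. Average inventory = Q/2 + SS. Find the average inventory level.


Q/2 = 772.2781
Avg = 772.2781 + 340.1282 = 1112.4063

1112.4063 units


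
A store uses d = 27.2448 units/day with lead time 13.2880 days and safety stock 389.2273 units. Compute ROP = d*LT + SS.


d*LT = 27.2448 * 13.2880 = 362.0289
ROP = 362.0289 + 389.2273 = 751.2562

751.2562 units


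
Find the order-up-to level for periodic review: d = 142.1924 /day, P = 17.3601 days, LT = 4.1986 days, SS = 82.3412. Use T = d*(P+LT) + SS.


P + LT = 21.5587
d*(P+LT) = 142.1924 * 21.5587 = 3065.4833
T = 3065.4833 + 82.3412 = 3147.8245

3147.8245 units


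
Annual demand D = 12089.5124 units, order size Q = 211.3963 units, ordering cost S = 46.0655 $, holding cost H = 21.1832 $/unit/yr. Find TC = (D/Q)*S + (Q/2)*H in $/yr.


Ordering cost = D*S/Q = 2634.4332
Holding cost = Q*H/2 = 2239.0251
TC = 2634.4332 + 2239.0251 = 4873.4583

4873.4583 $/yr


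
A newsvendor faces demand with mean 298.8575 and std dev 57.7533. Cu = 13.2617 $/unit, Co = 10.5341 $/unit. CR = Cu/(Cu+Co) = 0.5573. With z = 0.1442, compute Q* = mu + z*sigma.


CR = Cu/(Cu+Co) = 13.2617/(13.2617+10.5341) = 0.5573
z = 0.1442
Q* = 298.8575 + 0.1442 * 57.7533 = 307.1855

307.1855 units


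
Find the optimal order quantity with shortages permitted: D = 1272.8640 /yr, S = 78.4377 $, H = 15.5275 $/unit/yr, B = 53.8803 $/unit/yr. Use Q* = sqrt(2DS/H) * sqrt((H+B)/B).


sqrt(2DS/H) = 113.4012
sqrt((H+B)/B) = 1.1350
Q* = 113.4012 * 1.1350 = 128.7084

128.7084 units


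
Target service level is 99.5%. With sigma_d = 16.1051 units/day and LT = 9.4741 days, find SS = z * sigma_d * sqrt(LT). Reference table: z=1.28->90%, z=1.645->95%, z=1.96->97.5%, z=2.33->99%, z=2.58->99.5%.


From the table, SL = 99.5% corresponds to z = 2.58
sqrt(LT) = sqrt(9.4741) = 3.0780
SS = 2.58 * 16.1051 * 3.0780 = 127.8946

127.8946 units


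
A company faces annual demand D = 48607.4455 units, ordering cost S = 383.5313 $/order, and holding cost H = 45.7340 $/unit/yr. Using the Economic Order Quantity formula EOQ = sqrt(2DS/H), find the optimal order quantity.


2*D*S = 2 * 48607.4455 * 383.5313 = 37284953.5246
2*D*S/H = 815256.7789
EOQ = sqrt(815256.7789) = 902.9157

902.9157 units


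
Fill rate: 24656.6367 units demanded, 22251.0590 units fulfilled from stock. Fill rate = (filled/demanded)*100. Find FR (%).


FR = 22251.0590 / 24656.6367 * 100 = 90.2437

90.2437%


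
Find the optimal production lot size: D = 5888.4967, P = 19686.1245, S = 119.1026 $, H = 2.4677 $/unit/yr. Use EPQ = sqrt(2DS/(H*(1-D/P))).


1 - D/P = 1 - 0.2991 = 0.7009
H*(1-D/P) = 1.7296
2DS = 1402670.5341
EPQ = sqrt(810996.7517) = 900.5536

900.5536 units


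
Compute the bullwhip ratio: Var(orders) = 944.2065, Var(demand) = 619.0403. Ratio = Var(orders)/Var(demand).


BW = 944.2065 / 619.0403 = 1.5253

1.5253


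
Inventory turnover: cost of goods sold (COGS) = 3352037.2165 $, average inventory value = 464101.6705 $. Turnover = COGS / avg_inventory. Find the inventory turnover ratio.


Turnover = 3352037.2165 / 464101.6705 = 7.2226

7.2226


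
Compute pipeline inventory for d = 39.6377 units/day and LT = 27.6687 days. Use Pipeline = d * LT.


Pipeline = 39.6377 * 27.6687 = 1096.7236

1096.7236 units


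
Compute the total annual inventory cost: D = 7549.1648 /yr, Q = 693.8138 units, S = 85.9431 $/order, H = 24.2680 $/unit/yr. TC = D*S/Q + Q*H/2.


Ordering cost = D*S/Q = 935.1192
Holding cost = Q*H/2 = 8418.7366
TC = 935.1192 + 8418.7366 = 9353.8559

9353.8559 $/yr


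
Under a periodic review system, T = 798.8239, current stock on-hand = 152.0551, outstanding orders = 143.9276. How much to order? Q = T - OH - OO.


Inventory position = OH + OO = 152.0551 + 143.9276 = 295.9827
Q = 798.8239 - 295.9827 = 502.8412

502.8412 units


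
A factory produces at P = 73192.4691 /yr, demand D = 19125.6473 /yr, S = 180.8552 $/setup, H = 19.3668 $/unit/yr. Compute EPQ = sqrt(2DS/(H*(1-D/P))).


1 - D/P = 1 - 0.2613 = 0.7387
H*(1-D/P) = 14.3061
2DS = 6917945.5351
EPQ = sqrt(483564.9645) = 695.3884

695.3884 units


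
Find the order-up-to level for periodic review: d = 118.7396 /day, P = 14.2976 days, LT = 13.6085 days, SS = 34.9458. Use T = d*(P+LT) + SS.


P + LT = 27.9061
d*(P+LT) = 118.7396 * 27.9061 = 3313.5592
T = 3313.5592 + 34.9458 = 3348.5050

3348.5050 units


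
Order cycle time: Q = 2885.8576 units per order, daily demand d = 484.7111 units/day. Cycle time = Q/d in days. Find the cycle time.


Cycle = 2885.8576 / 484.7111 = 5.9538

5.9538 days


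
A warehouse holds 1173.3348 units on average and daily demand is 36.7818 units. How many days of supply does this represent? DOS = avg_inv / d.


DOS = 1173.3348 / 36.7818 = 31.8999

31.8999 days


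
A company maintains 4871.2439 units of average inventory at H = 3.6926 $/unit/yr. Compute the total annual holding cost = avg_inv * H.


Cost = 4871.2439 * 3.6926 = 17987.5552

17987.5552 $/yr


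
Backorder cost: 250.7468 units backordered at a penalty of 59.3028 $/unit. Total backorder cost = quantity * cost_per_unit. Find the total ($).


Total = 250.7468 * 59.3028 = 14869.9873

14869.9873 $


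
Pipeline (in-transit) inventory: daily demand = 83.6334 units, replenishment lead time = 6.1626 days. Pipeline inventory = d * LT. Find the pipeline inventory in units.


Pipeline = 83.6334 * 6.1626 = 515.3992

515.3992 units


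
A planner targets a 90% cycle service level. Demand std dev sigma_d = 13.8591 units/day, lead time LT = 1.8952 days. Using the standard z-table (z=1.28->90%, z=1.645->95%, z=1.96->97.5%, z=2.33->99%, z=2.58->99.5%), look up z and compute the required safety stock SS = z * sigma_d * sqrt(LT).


From the table, SL = 90% corresponds to z = 1.28
sqrt(LT) = sqrt(1.8952) = 1.3767
SS = 1.28 * 13.8591 * 1.3767 = 24.4215

24.4215 units


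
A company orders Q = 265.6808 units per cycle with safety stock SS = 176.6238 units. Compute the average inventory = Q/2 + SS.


Q/2 = 132.8404
Avg = 132.8404 + 176.6238 = 309.4642

309.4642 units


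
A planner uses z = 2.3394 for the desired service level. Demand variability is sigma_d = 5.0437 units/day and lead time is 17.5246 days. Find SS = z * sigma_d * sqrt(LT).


sqrt(LT) = sqrt(17.5246) = 4.1862
SS = 2.3394 * 5.0437 * 4.1862 = 49.3944

49.3944 units


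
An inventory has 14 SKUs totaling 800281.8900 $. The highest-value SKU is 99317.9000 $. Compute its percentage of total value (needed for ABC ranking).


Top item = 99317.9000
Total = 800281.8900
Percentage = 99317.9000 / 800281.8900 * 100 = 12.4104

12.4104%


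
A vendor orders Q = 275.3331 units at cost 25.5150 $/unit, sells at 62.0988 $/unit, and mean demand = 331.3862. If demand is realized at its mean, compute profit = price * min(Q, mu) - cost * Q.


Sales at mu = min(275.3331, 331.3862) = 275.3331
Revenue = 62.0988 * 275.3331 = 17097.8551
Total cost = 25.5150 * 275.3331 = 7025.1240
Profit = 17097.8551 - 7025.1240 = 10072.7311

10072.7311 $


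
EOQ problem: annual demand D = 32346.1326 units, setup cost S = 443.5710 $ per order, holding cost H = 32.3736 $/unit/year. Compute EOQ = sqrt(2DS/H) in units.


2*D*S = 2 * 32346.1326 * 443.5710 = 28695612.7670
2*D*S/H = 886389.3038
EOQ = sqrt(886389.3038) = 941.4825

941.4825 units


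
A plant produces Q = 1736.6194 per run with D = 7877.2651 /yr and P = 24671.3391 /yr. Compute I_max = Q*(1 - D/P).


D/P = 0.3193
1 - D/P = 0.6807
I_max = 1736.6194 * 0.6807 = 1182.1375

1182.1375 units


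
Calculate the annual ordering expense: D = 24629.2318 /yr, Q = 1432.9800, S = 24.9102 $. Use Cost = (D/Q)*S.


Number of orders = D/Q = 17.1874
Cost = 17.1874 * 24.9102 = 428.1421

428.1421 $/yr


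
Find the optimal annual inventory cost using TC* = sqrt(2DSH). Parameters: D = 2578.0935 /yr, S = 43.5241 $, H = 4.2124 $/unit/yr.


2*D*S*H = 945340.0623
TC* = sqrt(945340.0623) = 972.2860

972.2860 $/yr


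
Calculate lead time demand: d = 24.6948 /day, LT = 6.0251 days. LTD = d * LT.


LTD = 24.6948 * 6.0251 = 148.7886

148.7886 units


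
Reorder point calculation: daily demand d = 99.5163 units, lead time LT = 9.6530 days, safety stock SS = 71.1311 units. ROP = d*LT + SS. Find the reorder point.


d*LT = 99.5163 * 9.6530 = 960.6308
ROP = 960.6308 + 71.1311 = 1031.7619

1031.7619 units


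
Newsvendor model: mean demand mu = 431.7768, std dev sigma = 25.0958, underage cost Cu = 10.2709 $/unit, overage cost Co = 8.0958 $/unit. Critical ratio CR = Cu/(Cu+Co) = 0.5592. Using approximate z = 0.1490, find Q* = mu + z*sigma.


CR = Cu/(Cu+Co) = 10.2709/(10.2709+8.0958) = 0.5592
z = 0.1490
Q* = 431.7768 + 0.1490 * 25.0958 = 435.5161

435.5161 units


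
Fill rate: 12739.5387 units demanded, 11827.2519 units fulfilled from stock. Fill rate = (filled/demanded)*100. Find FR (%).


FR = 11827.2519 / 12739.5387 * 100 = 92.8389

92.8389%


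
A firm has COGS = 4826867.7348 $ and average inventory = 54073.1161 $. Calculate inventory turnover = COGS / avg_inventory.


Turnover = 4826867.7348 / 54073.1161 = 89.2656

89.2656


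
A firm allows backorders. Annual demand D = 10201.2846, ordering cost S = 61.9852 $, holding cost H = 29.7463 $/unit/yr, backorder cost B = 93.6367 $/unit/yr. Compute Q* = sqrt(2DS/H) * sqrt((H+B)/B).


sqrt(2DS/H) = 206.1911
sqrt((H+B)/B) = 1.1479
Q* = 206.1911 * 1.1479 = 236.6871

236.6871 units


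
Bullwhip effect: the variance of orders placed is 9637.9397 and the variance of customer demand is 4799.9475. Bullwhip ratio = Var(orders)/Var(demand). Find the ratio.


BW = 9637.9397 / 4799.9475 = 2.0079

2.0079


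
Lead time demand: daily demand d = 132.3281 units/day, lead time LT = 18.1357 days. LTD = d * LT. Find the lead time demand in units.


LTD = 132.3281 * 18.1357 = 2399.8627

2399.8627 units


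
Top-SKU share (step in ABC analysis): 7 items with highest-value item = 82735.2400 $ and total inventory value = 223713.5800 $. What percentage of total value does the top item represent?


Top item = 82735.2400
Total = 223713.5800
Percentage = 82735.2400 / 223713.5800 * 100 = 36.9827

36.9827%


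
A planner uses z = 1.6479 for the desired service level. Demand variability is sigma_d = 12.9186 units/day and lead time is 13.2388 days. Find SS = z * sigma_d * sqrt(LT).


sqrt(LT) = sqrt(13.2388) = 3.6385
SS = 1.6479 * 12.9186 * 3.6385 = 77.4588

77.4588 units


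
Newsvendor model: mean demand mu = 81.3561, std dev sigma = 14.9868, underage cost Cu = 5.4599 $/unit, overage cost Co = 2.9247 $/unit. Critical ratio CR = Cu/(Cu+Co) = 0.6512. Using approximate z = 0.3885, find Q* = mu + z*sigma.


CR = Cu/(Cu+Co) = 5.4599/(5.4599+2.9247) = 0.6512
z = 0.3885
Q* = 81.3561 + 0.3885 * 14.9868 = 87.1785

87.1785 units


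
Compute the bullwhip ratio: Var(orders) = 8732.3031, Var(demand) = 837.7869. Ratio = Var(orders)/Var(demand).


BW = 8732.3031 / 837.7869 = 10.4231

10.4231


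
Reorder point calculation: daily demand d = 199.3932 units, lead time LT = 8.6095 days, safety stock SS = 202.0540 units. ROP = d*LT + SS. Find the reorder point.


d*LT = 199.3932 * 8.6095 = 1716.6758
ROP = 1716.6758 + 202.0540 = 1918.7298

1918.7298 units


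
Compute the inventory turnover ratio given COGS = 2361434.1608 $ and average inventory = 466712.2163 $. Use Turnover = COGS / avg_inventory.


Turnover = 2361434.1608 / 466712.2163 = 5.0597

5.0597


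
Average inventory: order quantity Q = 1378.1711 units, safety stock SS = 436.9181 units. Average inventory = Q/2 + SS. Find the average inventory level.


Q/2 = 689.0856
Avg = 689.0856 + 436.9181 = 1126.0037

1126.0037 units


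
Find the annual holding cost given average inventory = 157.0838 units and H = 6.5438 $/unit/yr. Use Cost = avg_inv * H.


Cost = 157.0838 * 6.5438 = 1027.9250

1027.9250 $/yr


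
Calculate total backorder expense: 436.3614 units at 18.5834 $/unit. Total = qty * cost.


Total = 436.3614 * 18.5834 = 8109.0784

8109.0784 $


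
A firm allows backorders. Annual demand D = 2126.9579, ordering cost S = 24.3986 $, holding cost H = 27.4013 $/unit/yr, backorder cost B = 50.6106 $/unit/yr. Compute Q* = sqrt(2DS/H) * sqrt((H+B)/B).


sqrt(2DS/H) = 61.5448
sqrt((H+B)/B) = 1.2415
Q* = 61.5448 * 1.2415 = 76.4101

76.4101 units


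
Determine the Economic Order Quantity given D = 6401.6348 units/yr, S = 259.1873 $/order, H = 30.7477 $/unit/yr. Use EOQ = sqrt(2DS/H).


2*D*S = 2 * 6401.6348 * 259.1873 = 3318444.8788
2*D*S/H = 107924.9791
EOQ = sqrt(107924.9791) = 328.5194

328.5194 units


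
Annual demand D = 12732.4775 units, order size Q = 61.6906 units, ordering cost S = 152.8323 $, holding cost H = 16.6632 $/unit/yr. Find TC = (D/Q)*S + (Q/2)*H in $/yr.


Ordering cost = D*S/Q = 31543.4413
Holding cost = Q*H/2 = 513.9814
TC = 31543.4413 + 513.9814 = 32057.4227

32057.4227 $/yr


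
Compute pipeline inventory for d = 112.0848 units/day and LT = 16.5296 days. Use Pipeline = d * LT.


Pipeline = 112.0848 * 16.5296 = 1852.7169

1852.7169 units


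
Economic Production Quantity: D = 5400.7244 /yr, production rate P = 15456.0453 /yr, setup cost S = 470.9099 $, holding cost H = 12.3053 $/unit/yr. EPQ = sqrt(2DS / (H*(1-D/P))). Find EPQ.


1 - D/P = 1 - 0.3494 = 0.6506
H*(1-D/P) = 8.0055
2DS = 5086509.1743
EPQ = sqrt(635374.9272) = 797.1041

797.1041 units


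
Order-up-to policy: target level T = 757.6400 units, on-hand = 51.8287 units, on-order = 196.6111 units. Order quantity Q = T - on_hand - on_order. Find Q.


Inventory position = OH + OO = 51.8287 + 196.6111 = 248.4398
Q = 757.6400 - 248.4398 = 509.2002

509.2002 units


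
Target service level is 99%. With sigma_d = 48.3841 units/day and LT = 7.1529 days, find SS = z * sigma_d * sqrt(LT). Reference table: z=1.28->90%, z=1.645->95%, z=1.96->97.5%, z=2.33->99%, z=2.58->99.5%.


From the table, SL = 99% corresponds to z = 2.33
sqrt(LT) = sqrt(7.1529) = 2.6745
SS = 2.33 * 48.3841 * 2.6745 = 301.5086

301.5086 units


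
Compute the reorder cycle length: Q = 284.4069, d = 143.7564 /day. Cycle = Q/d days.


Cycle = 284.4069 / 143.7564 = 1.9784

1.9784 days


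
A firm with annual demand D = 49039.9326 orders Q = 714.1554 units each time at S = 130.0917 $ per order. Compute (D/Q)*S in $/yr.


Number of orders = D/Q = 68.6684
Cost = 68.6684 * 130.0917 = 8933.1933

8933.1933 $/yr


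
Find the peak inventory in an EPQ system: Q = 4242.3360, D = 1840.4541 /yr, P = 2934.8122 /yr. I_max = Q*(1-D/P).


D/P = 0.6271
1 - D/P = 0.3729
I_max = 4242.3360 * 0.3729 = 1581.9189

1581.9189 units


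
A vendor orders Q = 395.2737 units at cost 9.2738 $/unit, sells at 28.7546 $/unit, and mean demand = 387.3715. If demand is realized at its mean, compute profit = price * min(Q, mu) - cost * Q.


Sales at mu = min(395.2737, 387.3715) = 387.3715
Revenue = 28.7546 * 387.3715 = 11138.7125
Total cost = 9.2738 * 395.2737 = 3665.6892
Profit = 11138.7125 - 3665.6892 = 7473.0233

7473.0233 $


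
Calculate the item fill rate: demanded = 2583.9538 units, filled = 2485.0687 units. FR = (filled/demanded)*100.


FR = 2485.0687 / 2583.9538 * 100 = 96.1731

96.1731%


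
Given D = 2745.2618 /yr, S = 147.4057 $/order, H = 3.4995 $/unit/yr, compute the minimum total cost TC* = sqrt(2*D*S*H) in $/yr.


2*D*S*H = 2832265.9939
TC* = sqrt(2832265.9939) = 1682.9337

1682.9337 $/yr


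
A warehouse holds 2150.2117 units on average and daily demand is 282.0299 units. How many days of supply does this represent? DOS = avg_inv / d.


DOS = 2150.2117 / 282.0299 = 7.6241

7.6241 days


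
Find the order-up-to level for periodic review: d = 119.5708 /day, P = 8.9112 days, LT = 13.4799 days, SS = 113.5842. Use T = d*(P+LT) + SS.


P + LT = 22.3911
d*(P+LT) = 119.5708 * 22.3911 = 2677.3217
T = 2677.3217 + 113.5842 = 2790.9059

2790.9059 units


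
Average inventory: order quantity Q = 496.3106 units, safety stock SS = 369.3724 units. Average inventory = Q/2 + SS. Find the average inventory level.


Q/2 = 248.1553
Avg = 248.1553 + 369.3724 = 617.5277

617.5277 units


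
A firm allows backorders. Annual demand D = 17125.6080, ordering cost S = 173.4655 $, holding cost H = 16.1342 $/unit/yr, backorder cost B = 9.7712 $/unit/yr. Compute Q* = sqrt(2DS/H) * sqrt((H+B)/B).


sqrt(2DS/H) = 606.8353
sqrt((H+B)/B) = 1.6283
Q* = 606.8353 * 1.6283 = 988.0798

988.0798 units


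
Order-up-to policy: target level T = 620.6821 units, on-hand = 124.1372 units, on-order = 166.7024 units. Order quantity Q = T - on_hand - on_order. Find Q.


Inventory position = OH + OO = 124.1372 + 166.7024 = 290.8396
Q = 620.6821 - 290.8396 = 329.8425

329.8425 units


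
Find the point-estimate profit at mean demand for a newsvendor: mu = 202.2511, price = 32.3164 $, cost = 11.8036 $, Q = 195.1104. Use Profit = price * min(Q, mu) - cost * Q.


Sales at mu = min(195.1104, 202.2511) = 195.1104
Revenue = 32.3164 * 195.1104 = 6305.2657
Total cost = 11.8036 * 195.1104 = 2303.0051
Profit = 6305.2657 - 2303.0051 = 4002.2606

4002.2606 $


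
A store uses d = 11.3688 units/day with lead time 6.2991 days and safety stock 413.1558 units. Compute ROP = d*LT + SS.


d*LT = 11.3688 * 6.2991 = 71.6132
ROP = 71.6132 + 413.1558 = 484.7690

484.7690 units


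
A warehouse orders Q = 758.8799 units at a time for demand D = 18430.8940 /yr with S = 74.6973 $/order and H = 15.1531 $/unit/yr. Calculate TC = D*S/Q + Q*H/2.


Ordering cost = D*S/Q = 1814.1711
Holding cost = Q*H/2 = 5749.6915
TC = 1814.1711 + 5749.6915 = 7563.8627

7563.8627 $/yr


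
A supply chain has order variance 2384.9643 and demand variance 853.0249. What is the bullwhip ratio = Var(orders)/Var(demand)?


BW = 2384.9643 / 853.0249 = 2.7959

2.7959


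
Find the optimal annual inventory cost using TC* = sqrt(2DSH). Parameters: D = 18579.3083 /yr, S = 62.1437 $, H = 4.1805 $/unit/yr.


2*D*S*H = 9653501.5826
TC* = sqrt(9653501.5826) = 3107.0085

3107.0085 $/yr


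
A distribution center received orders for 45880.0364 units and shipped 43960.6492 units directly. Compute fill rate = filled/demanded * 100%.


FR = 43960.6492 / 45880.0364 * 100 = 95.8165

95.8165%


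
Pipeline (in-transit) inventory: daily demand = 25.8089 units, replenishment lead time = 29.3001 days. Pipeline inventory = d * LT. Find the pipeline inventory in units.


Pipeline = 25.8089 * 29.3001 = 756.2034

756.2034 units


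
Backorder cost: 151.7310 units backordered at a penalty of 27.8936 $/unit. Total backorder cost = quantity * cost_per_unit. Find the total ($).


Total = 151.7310 * 27.8936 = 4232.3238

4232.3238 $


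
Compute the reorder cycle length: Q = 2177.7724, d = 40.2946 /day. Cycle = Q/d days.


Cycle = 2177.7724 / 40.2946 = 54.0463

54.0463 days


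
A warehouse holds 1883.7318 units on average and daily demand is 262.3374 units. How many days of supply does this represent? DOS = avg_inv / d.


DOS = 1883.7318 / 262.3374 = 7.1806

7.1806 days


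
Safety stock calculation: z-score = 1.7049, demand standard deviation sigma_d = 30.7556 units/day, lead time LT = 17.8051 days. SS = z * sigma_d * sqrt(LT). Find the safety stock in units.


sqrt(LT) = sqrt(17.8051) = 4.2196
SS = 1.7049 * 30.7556 * 4.2196 = 221.2561

221.2561 units


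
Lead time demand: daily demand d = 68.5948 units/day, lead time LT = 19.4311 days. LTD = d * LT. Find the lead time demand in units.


LTD = 68.5948 * 19.4311 = 1332.8724

1332.8724 units


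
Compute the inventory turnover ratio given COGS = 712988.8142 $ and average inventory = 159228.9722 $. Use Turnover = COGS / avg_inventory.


Turnover = 712988.8142 / 159228.9722 = 4.4778

4.4778


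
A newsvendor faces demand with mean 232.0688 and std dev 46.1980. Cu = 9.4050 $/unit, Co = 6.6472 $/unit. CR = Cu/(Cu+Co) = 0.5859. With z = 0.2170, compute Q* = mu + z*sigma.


CR = Cu/(Cu+Co) = 9.4050/(9.4050+6.6472) = 0.5859
z = 0.2170
Q* = 232.0688 + 0.2170 * 46.1980 = 242.0938

242.0938 units


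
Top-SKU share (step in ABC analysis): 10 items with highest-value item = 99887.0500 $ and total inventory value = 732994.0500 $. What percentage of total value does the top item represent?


Top item = 99887.0500
Total = 732994.0500
Percentage = 99887.0500 / 732994.0500 * 100 = 13.6273

13.6273%


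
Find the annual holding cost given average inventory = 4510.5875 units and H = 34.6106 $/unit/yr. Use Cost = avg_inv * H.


Cost = 4510.5875 * 34.6106 = 156114.1397

156114.1397 $/yr


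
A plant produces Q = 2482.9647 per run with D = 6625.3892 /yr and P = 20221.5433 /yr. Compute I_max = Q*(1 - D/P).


D/P = 0.3276
1 - D/P = 0.6724
I_max = 2482.9647 * 0.6724 = 1669.4458

1669.4458 units


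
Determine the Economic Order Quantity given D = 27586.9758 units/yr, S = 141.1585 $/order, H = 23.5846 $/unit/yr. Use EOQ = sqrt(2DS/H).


2*D*S = 2 * 27586.9758 * 141.1585 = 7788272.2469
2*D*S/H = 330227.0230
EOQ = sqrt(330227.0230) = 574.6538

574.6538 units


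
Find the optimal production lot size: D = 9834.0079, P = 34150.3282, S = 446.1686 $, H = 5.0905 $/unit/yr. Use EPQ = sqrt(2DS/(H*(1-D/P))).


1 - D/P = 1 - 0.2880 = 0.7120
H*(1-D/P) = 3.6246
2DS = 8775251.0743
EPQ = sqrt(2421007.5056) = 1555.9587

1555.9587 units


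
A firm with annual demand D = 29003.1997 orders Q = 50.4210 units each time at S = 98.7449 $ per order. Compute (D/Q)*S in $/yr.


Number of orders = D/Q = 575.2206
Cost = 575.2206 * 98.7449 = 56800.1042

56800.1042 $/yr


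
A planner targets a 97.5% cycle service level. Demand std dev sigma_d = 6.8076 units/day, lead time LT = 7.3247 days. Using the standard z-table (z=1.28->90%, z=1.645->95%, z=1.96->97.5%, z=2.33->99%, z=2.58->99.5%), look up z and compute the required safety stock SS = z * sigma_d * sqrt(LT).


From the table, SL = 97.5% corresponds to z = 1.96
sqrt(LT) = sqrt(7.3247) = 2.7064
SS = 1.96 * 6.8076 * 2.7064 = 36.1115

36.1115 units


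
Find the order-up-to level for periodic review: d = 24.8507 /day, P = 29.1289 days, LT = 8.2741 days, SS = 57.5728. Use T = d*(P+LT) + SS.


P + LT = 37.4030
d*(P+LT) = 24.8507 * 37.4030 = 929.4907
T = 929.4907 + 57.5728 = 987.0635

987.0635 units


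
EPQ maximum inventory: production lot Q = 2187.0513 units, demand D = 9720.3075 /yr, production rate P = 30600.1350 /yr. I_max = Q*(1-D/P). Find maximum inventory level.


D/P = 0.3177
1 - D/P = 0.6823
I_max = 2187.0513 * 0.6823 = 1492.3220

1492.3220 units


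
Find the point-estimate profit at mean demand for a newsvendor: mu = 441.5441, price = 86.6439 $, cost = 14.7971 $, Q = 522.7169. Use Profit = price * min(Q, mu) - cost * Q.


Sales at mu = min(522.7169, 441.5441) = 441.5441
Revenue = 86.6439 * 441.5441 = 38257.1028
Total cost = 14.7971 * 522.7169 = 7734.6942
Profit = 38257.1028 - 7734.6942 = 30522.4086

30522.4086 $


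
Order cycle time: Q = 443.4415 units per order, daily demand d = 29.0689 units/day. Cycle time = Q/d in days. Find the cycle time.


Cycle = 443.4415 / 29.0689 = 15.2548

15.2548 days


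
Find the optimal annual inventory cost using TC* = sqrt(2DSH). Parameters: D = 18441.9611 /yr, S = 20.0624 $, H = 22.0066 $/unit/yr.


2*D*S*H = 16284443.8844
TC* = sqrt(16284443.8844) = 4035.3989

4035.3989 $/yr


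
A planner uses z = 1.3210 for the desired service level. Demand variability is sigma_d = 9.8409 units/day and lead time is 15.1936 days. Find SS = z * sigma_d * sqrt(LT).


sqrt(LT) = sqrt(15.1936) = 3.8979
SS = 1.3210 * 9.8409 * 3.8979 = 50.6720

50.6720 units


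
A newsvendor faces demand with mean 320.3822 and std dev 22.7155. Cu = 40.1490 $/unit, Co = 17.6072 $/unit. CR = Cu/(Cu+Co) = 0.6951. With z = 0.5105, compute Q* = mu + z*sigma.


CR = Cu/(Cu+Co) = 40.1490/(40.1490+17.6072) = 0.6951
z = 0.5105
Q* = 320.3822 + 0.5105 * 22.7155 = 331.9785

331.9785 units


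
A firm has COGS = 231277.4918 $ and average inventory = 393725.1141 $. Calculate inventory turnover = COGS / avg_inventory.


Turnover = 231277.4918 / 393725.1141 = 0.5874

0.5874


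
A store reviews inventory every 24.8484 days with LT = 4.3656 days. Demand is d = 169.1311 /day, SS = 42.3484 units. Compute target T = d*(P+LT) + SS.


P + LT = 29.2140
d*(P+LT) = 169.1311 * 29.2140 = 4940.9960
T = 4940.9960 + 42.3484 = 4983.3444

4983.3444 units


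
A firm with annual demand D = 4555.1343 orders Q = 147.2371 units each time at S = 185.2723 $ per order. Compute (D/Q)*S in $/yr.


Number of orders = D/Q = 30.9374
Cost = 30.9374 * 185.2723 = 5731.8448

5731.8448 $/yr


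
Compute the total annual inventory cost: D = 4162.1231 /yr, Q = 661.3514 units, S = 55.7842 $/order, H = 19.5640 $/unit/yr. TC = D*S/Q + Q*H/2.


Ordering cost = D*S/Q = 351.0701
Holding cost = Q*H/2 = 6469.3394
TC = 351.0701 + 6469.3394 = 6820.4095

6820.4095 $/yr


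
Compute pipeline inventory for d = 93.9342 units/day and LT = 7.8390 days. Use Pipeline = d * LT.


Pipeline = 93.9342 * 7.8390 = 736.3502

736.3502 units


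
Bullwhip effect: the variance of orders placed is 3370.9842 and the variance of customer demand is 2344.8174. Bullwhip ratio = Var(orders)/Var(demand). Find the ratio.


BW = 3370.9842 / 2344.8174 = 1.4376

1.4376


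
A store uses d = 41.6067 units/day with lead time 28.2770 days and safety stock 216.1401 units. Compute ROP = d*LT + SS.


d*LT = 41.6067 * 28.2770 = 1176.5127
ROP = 1176.5127 + 216.1401 = 1392.6528

1392.6528 units


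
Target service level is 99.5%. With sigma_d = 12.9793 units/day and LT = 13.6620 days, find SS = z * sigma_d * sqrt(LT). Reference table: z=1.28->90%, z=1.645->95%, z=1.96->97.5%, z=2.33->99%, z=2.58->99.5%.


From the table, SL = 99.5% corresponds to z = 2.58
sqrt(LT) = sqrt(13.6620) = 3.6962
SS = 2.58 * 12.9793 * 3.6962 = 123.7736

123.7736 units


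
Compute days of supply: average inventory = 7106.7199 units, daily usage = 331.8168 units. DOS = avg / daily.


DOS = 7106.7199 / 331.8168 = 21.4176

21.4176 days


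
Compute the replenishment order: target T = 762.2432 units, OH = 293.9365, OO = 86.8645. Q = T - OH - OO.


Inventory position = OH + OO = 293.9365 + 86.8645 = 380.8010
Q = 762.2432 - 380.8010 = 381.4422

381.4422 units


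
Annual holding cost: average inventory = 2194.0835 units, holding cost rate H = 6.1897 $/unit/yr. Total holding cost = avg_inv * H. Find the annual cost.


Cost = 2194.0835 * 6.1897 = 13580.7186

13580.7186 $/yr


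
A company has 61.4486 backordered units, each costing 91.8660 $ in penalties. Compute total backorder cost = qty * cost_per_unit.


Total = 61.4486 * 91.8660 = 5645.0371

5645.0371 $


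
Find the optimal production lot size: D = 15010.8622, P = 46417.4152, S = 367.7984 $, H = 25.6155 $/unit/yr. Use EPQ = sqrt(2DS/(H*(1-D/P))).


1 - D/P = 1 - 0.3234 = 0.6766
H*(1-D/P) = 17.3317
2DS = 11041942.1996
EPQ = sqrt(637093.7011) = 798.1815

798.1815 units


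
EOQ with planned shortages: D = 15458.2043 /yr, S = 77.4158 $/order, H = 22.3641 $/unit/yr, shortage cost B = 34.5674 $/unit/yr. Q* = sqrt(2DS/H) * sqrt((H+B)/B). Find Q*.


sqrt(2DS/H) = 327.1400
sqrt((H+B)/B) = 1.2833
Q* = 327.1400 * 1.2833 = 419.8330

419.8330 units


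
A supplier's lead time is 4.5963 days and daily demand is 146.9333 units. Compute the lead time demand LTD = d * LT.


LTD = 146.9333 * 4.5963 = 675.3495

675.3495 units


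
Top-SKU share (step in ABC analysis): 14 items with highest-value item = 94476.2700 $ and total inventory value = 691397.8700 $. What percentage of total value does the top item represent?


Top item = 94476.2700
Total = 691397.8700
Percentage = 94476.2700 / 691397.8700 * 100 = 13.6645

13.6645%


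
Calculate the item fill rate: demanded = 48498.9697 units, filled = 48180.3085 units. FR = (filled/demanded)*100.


FR = 48180.3085 / 48498.9697 * 100 = 99.3430

99.3430%


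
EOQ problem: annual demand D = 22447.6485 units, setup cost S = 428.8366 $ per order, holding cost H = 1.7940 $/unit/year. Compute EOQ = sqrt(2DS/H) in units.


2*D*S = 2 * 22447.6485 * 428.8366 = 19252746.5215
2*D*S/H = 10731742.7656
EOQ = sqrt(10731742.7656) = 3275.9339

3275.9339 units


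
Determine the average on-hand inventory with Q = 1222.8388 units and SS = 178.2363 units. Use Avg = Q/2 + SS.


Q/2 = 611.4194
Avg = 611.4194 + 178.2363 = 789.6557

789.6557 units


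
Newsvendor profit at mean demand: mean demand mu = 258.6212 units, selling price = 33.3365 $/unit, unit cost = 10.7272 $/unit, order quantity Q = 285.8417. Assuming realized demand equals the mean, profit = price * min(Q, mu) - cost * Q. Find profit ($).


Sales at mu = min(285.8417, 258.6212) = 258.6212
Revenue = 33.3365 * 258.6212 = 8621.5256
Total cost = 10.7272 * 285.8417 = 3066.2811
Profit = 8621.5256 - 3066.2811 = 5555.2445

5555.2445 $


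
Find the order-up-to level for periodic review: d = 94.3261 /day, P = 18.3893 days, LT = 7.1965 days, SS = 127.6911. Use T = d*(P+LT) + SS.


P + LT = 25.5858
d*(P+LT) = 94.3261 * 25.5858 = 2413.4087
T = 2413.4087 + 127.6911 = 2541.0998

2541.0998 units


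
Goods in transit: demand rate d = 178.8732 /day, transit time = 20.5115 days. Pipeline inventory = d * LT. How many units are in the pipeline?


Pipeline = 178.8732 * 20.5115 = 3668.9576

3668.9576 units


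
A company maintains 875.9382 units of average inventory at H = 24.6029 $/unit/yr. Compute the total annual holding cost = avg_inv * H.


Cost = 875.9382 * 24.6029 = 21550.6199

21550.6199 $/yr


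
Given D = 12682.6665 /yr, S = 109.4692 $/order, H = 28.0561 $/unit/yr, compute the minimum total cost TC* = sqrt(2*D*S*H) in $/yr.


2*D*S*H = 77904010.0589
TC* = sqrt(77904010.0589) = 8826.3248

8826.3248 $/yr


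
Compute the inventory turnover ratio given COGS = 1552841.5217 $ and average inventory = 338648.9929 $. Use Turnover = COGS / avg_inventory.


Turnover = 1552841.5217 / 338648.9929 = 4.5854

4.5854


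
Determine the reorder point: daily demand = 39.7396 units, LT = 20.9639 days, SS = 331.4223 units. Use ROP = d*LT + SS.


d*LT = 39.7396 * 20.9639 = 833.0970
ROP = 833.0970 + 331.4223 = 1164.5193

1164.5193 units


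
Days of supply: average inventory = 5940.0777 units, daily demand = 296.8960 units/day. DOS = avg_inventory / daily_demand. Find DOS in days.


DOS = 5940.0777 / 296.8960 = 20.0073

20.0073 days


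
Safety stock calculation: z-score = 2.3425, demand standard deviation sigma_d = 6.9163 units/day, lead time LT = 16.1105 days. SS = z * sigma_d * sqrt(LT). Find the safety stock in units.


sqrt(LT) = sqrt(16.1105) = 4.0138
SS = 2.3425 * 6.9163 * 4.0138 = 65.0291

65.0291 units


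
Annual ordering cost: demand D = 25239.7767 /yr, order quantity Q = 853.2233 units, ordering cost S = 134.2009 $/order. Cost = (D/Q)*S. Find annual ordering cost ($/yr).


Number of orders = D/Q = 29.5817
Cost = 29.5817 * 134.2009 = 3969.8878

3969.8878 $/yr


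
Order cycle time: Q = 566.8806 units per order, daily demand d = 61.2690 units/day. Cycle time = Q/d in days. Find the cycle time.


Cycle = 566.8806 / 61.2690 = 9.2523

9.2523 days


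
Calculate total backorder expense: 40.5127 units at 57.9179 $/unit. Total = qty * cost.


Total = 40.5127 * 57.9179 = 2346.4105

2346.4105 $


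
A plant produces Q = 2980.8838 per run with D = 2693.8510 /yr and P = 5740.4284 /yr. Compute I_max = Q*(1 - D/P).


D/P = 0.4693
1 - D/P = 0.5307
I_max = 2980.8838 * 0.5307 = 1582.0236

1582.0236 units


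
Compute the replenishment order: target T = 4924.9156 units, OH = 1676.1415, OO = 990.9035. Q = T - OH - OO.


Inventory position = OH + OO = 1676.1415 + 990.9035 = 2667.0450
Q = 4924.9156 - 2667.0450 = 2257.8706

2257.8706 units


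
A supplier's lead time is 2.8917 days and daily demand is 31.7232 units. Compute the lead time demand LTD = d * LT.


LTD = 31.7232 * 2.8917 = 91.7340

91.7340 units


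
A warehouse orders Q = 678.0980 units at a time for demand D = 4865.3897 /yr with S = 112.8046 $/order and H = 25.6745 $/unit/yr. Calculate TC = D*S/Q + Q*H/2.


Ordering cost = D*S/Q = 809.3791
Holding cost = Q*H/2 = 8704.9136
TC = 809.3791 + 8704.9136 = 9514.2926

9514.2926 $/yr


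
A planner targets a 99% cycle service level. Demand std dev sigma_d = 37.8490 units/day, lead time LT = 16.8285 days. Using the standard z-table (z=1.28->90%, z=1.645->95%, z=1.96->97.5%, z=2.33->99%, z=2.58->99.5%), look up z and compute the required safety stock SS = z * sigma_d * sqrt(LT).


From the table, SL = 99% corresponds to z = 2.33
sqrt(LT) = sqrt(16.8285) = 4.1023
SS = 2.33 * 37.8490 * 4.1023 = 361.7704

361.7704 units


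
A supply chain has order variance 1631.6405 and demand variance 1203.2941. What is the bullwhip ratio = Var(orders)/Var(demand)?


BW = 1631.6405 / 1203.2941 = 1.3560

1.3560


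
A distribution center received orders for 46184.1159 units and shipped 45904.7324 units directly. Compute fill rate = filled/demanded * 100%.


FR = 45904.7324 / 46184.1159 * 100 = 99.3951

99.3951%


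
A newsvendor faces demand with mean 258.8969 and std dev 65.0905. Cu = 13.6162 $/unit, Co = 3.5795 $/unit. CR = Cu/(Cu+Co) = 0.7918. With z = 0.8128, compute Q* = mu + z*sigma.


CR = Cu/(Cu+Co) = 13.6162/(13.6162+3.5795) = 0.7918
z = 0.8128
Q* = 258.8969 + 0.8128 * 65.0905 = 311.8025

311.8025 units


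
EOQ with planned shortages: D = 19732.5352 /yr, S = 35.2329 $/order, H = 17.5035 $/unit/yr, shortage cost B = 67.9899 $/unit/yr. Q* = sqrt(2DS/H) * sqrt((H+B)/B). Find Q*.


sqrt(2DS/H) = 281.8501
sqrt((H+B)/B) = 1.1214
Q* = 281.8501 * 1.1214 = 316.0547

316.0547 units


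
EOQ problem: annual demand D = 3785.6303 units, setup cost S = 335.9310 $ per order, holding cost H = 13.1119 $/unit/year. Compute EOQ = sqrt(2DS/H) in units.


2*D*S = 2 * 3785.6303 * 335.9310 = 2543421.1446
2*D*S/H = 193978.0768
EOQ = sqrt(193978.0768) = 440.4294

440.4294 units


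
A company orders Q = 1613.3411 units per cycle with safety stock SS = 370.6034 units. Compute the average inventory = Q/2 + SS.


Q/2 = 806.6706
Avg = 806.6706 + 370.6034 = 1177.2740

1177.2740 units


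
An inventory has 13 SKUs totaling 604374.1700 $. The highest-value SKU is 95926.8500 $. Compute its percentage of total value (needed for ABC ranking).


Top item = 95926.8500
Total = 604374.1700
Percentage = 95926.8500 / 604374.1700 * 100 = 15.8721

15.8721%


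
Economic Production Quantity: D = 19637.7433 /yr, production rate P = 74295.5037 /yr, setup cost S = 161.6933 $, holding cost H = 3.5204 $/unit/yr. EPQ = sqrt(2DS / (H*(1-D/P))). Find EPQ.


1 - D/P = 1 - 0.2643 = 0.7357
H*(1-D/P) = 2.5899
2DS = 6350583.0375
EPQ = sqrt(2452066.7347) = 1565.9076

1565.9076 units


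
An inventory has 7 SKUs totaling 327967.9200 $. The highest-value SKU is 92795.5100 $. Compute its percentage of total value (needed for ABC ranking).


Top item = 92795.5100
Total = 327967.9200
Percentage = 92795.5100 / 327967.9200 * 100 = 28.2941

28.2941%


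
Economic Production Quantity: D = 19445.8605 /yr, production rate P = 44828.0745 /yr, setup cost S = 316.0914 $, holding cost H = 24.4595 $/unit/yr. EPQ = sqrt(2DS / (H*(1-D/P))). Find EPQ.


1 - D/P = 1 - 0.4338 = 0.5662
H*(1-D/P) = 13.8493
2DS = 12293338.5393
EPQ = sqrt(887652.2337) = 942.1530

942.1530 units


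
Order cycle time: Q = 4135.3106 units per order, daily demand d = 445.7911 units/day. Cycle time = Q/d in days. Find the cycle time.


Cycle = 4135.3106 / 445.7911 = 9.2763

9.2763 days


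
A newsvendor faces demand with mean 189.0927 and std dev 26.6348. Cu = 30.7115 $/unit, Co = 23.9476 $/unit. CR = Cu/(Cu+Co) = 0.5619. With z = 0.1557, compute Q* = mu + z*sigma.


CR = Cu/(Cu+Co) = 30.7115/(30.7115+23.9476) = 0.5619
z = 0.1557
Q* = 189.0927 + 0.1557 * 26.6348 = 193.2397

193.2397 units


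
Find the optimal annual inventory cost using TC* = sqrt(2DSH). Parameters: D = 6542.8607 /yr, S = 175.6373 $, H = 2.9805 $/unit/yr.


2*D*S*H = 6850204.6806
TC* = sqrt(6850204.6806) = 2617.2896

2617.2896 $/yr


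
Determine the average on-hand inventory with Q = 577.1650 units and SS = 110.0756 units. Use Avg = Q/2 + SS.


Q/2 = 288.5825
Avg = 288.5825 + 110.0756 = 398.6581

398.6581 units


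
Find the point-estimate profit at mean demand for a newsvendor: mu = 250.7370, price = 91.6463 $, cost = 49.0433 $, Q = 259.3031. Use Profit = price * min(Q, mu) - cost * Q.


Sales at mu = min(259.3031, 250.7370) = 250.7370
Revenue = 91.6463 * 250.7370 = 22979.1183
Total cost = 49.0433 * 259.3031 = 12717.0797
Profit = 22979.1183 - 12717.0797 = 10262.0386

10262.0386 $
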